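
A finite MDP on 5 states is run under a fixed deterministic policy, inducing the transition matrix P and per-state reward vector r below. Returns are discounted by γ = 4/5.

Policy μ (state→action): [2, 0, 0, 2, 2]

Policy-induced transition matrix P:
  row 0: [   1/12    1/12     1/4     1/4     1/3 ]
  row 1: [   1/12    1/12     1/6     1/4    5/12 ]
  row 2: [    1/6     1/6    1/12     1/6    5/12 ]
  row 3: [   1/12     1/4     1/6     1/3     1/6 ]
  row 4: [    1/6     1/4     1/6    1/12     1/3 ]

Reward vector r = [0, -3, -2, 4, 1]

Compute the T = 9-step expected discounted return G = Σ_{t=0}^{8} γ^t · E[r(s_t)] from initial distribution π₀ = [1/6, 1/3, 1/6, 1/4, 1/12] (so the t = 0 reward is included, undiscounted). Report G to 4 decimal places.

t=0: π = [0.1667, 0.3333, 0.1667, 0.2500, 0.0833], E[r] = -0.2500, γ^t·E[r] = -0.250000, running G = -0.250000
t=1: π = [0.1042, 0.1528, 0.1667, 0.2431, 0.3333], E[r] = 0.5139, γ^t·E[r] = 0.411111, running G = 0.161111
t=2: π = [0.1250, 0.1933, 0.1615, 0.2008, 0.3194], E[r] = 0.2199, γ^t·E[r] = 0.140741, running G = 0.301852
t=3: π = [0.1234, 0.1835, 0.1636, 0.2000, 0.3294], E[r] = 0.2518, γ^t·E[r] = 0.128938, running G = 0.430790
t=4: π = [0.1244, 0.1852, 0.1633, 0.1981, 0.3289], E[r] = 0.2392, γ^t·E[r] = 0.097964, running G = 0.528754
t=5: π = [0.1244, 0.1848, 0.1634, 0.1981, 0.3294], E[r] = 0.2405, γ^t·E[r] = 0.078799, running G = 0.607553
t=6: π = [0.1244, 0.1849, 0.1634, 0.1980, 0.3293], E[r] = 0.2399, γ^t·E[r] = 0.062894, running G = 0.670447
t=7: π = [0.1244, 0.1848, 0.1634, 0.1980, 0.3294], E[r] = 0.2400, γ^t·E[r] = 0.050327, running G = 0.720774
t=8: π = [0.1244, 0.1848, 0.1634, 0.1980, 0.3294], E[r] = 0.2400, γ^t·E[r] = 0.040257, running G = 0.761031

G = 0.7610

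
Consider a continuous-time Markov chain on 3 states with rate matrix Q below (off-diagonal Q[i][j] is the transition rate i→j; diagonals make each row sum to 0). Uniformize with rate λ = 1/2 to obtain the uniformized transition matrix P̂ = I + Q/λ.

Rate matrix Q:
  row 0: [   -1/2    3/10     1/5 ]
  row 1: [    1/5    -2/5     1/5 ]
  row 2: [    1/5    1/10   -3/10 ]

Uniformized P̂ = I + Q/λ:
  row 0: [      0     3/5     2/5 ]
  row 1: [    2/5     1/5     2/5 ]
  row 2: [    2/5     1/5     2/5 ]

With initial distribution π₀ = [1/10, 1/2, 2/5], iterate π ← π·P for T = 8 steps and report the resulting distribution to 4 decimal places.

π = [0.2856, 0.3144, 0.4000]

t=0: π = [0.1000, 0.5000, 0.4000]
t=1: π = [0.3600, 0.2400, 0.4000]
t=2: π = [0.2560, 0.3440, 0.4000]
t=3: π = [0.2976, 0.3024, 0.4000]
t=4: π = [0.2810, 0.3190, 0.4000]
t=5: π = [0.2876, 0.3124, 0.4000]
t=6: π = [0.2850, 0.3150, 0.4000]
t=7: π = [0.2860, 0.3140, 0.4000]
t=8: π = [0.2856, 0.3144, 0.4000]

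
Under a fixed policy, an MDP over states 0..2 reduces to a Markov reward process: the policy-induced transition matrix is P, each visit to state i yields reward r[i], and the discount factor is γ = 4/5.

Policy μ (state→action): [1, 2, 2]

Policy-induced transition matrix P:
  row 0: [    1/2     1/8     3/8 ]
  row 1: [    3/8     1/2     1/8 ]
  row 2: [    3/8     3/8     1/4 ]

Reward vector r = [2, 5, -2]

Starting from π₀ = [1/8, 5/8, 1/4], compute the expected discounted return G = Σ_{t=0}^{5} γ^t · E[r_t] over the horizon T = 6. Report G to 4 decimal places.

t=0: π = [0.1250, 0.6250, 0.2500], E[r] = 2.8750, γ^t·E[r] = 2.875000, running G = 2.875000
t=1: π = [0.3906, 0.4219, 0.1875], E[r] = 2.5156, γ^t·E[r] = 2.012500, running G = 4.887500
t=2: π = [0.4238, 0.3301, 0.2461], E[r] = 2.0059, γ^t·E[r] = 1.283750, running G = 6.171250
t=3: π = [0.4280, 0.3103, 0.2617], E[r] = 1.8840, γ^t·E[r] = 0.964625, running G = 7.135875
t=4: π = [0.4285, 0.3068, 0.2647], E[r] = 1.8615, γ^t·E[r] = 0.762488, running G = 7.898363
t=5: π = [0.4286, 0.3062, 0.2652], E[r] = 1.8578, γ^t·E[r] = 0.608771, running G = 8.507134

G = 8.5071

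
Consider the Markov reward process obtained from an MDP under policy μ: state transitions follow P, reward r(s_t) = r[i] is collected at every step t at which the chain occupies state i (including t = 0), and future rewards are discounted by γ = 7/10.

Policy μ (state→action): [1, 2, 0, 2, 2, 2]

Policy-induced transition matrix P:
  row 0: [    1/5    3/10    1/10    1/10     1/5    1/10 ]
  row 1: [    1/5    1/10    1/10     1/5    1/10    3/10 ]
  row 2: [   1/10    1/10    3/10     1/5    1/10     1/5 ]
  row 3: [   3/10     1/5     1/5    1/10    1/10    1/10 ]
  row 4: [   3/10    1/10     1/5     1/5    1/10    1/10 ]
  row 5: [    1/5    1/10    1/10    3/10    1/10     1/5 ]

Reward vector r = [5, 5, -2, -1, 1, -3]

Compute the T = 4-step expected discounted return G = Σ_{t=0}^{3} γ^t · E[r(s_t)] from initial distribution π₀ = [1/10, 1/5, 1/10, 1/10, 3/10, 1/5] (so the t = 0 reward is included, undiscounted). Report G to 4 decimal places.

G = 2.3715

t=0: π = [0.1000, 0.2000, 0.1000, 0.1000, 0.3000, 0.2000], E[r] = 0.9000, γ^t·E[r] = 0.900000, running G = 0.900000
t=1: π = [0.2300, 0.1300, 0.1600, 0.2000, 0.1100, 0.1700], E[r] = 0.8800, γ^t·E[r] = 0.616000, running G = 1.516000
t=2: π = [0.2150, 0.1660, 0.1630, 0.1740, 0.1230, 0.1590], E[r] = 1.0510, γ^t·E[r] = 0.514990, running G = 2.030990
t=3: π = [0.2134, 0.1604, 0.1623, 0.1770, 0.1215, 0.1654], E[r] = 0.9927, γ^t·E[r] = 0.340496, running G = 2.371486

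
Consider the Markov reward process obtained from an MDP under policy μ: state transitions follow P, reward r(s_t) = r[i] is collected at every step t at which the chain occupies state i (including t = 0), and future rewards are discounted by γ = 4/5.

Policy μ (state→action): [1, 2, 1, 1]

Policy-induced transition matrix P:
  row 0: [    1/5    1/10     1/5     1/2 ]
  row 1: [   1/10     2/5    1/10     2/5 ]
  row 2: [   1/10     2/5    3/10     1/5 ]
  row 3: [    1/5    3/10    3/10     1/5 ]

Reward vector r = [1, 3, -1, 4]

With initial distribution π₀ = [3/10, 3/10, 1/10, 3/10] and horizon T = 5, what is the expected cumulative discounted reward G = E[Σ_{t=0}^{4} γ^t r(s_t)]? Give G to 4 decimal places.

t=0: π = [0.3000, 0.3000, 0.1000, 0.3000], E[r] = 2.3000, γ^t·E[r] = 2.300000, running G = 2.300000
t=1: π = [0.1600, 0.2800, 0.2100, 0.3500], E[r] = 2.1900, γ^t·E[r] = 1.752000, running G = 4.052000
t=2: π = [0.1510, 0.3170, 0.2280, 0.3040], E[r] = 2.0900, γ^t·E[r] = 1.337600, running G = 5.389600
t=3: π = [0.1455, 0.3243, 0.2215, 0.3087], E[r] = 2.1317, γ^t·E[r] = 1.091430, running G = 6.481030
t=4: π = [0.1454, 0.3255, 0.2206, 0.3085], E[r] = 2.1353, γ^t·E[r] = 0.874623, running G = 7.355653

G = 7.3557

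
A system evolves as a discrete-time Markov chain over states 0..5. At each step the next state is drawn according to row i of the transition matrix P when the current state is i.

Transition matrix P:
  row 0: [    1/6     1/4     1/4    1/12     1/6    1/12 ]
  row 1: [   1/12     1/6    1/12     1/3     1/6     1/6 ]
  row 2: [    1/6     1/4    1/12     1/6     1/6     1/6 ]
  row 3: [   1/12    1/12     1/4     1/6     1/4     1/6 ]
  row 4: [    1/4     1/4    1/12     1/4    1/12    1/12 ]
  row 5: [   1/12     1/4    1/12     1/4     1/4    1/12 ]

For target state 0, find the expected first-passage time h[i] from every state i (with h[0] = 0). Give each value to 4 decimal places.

h = [0.0000, 8.0482, 7.4073, 7.8696, 6.8299, 7.9682]

First-step conditioning: h[0] = 0; for i ≠ 0, h[i] = 1 + Σ_k P[i][k]·h[k].
  h[1] = 1 + 1/6·h[1] + 1/12·h[2] + 1/3·h[3] + 1/6·h[4] + 1/6·h[5]
  h[2] = 1 + 1/4·h[1] + 1/12·h[2] + 1/6·h[3] + 1/6·h[4] + 1/6·h[5]
  h[3] = 1 + 1/12·h[1] + 1/4·h[2] + 1/6·h[3] + 1/4·h[4] + 1/6·h[5]
  h[4] = 1 + 1/4·h[1] + 1/12·h[2] + 1/4·h[3] + 1/12·h[4] + 1/12·h[5]
  h[5] = 1 + 1/4·h[1] + 1/12·h[2] + 1/4·h[3] + 1/4·h[4] + 1/12·h[5]
Solving the 5×5 linear system over states ≠ 0 gives exactly h = [0, 29384/3651, 27044/3651, 28732/3651, 8312/1217, 29092/3651] (h[0] = 0 is the target).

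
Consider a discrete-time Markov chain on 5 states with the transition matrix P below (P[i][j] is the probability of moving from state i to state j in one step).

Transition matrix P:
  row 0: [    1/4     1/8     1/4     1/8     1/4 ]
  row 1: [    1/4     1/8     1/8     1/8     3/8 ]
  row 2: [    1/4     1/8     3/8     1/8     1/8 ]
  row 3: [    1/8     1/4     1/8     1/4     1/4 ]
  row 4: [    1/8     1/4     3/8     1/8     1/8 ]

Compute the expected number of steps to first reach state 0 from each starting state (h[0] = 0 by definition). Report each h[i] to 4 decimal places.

First-step conditioning: h[0] = 0; for i ≠ 0, h[i] = 1 + Σ_k P[i][k]·h[k].
  h[1] = 1 + 1/8·h[1] + 1/8·h[2] + 1/8·h[3] + 3/8·h[4]
  h[2] = 1 + 1/8·h[1] + 3/8·h[2] + 1/8·h[3] + 1/8·h[4]
  h[3] = 1 + 1/4·h[1] + 1/8·h[2] + 1/4·h[3] + 1/4·h[4]
  h[4] = 1 + 1/4·h[1] + 3/8·h[2] + 1/8·h[3] + 1/8·h[4]
Solving the 4×4 linear system over states ≠ 0 gives exactly h = [0, 1792/363, 1736/363, 184/33, 1960/363] (h[0] = 0 is the target).

h = [0.0000, 4.9366, 4.7824, 5.5758, 5.3994]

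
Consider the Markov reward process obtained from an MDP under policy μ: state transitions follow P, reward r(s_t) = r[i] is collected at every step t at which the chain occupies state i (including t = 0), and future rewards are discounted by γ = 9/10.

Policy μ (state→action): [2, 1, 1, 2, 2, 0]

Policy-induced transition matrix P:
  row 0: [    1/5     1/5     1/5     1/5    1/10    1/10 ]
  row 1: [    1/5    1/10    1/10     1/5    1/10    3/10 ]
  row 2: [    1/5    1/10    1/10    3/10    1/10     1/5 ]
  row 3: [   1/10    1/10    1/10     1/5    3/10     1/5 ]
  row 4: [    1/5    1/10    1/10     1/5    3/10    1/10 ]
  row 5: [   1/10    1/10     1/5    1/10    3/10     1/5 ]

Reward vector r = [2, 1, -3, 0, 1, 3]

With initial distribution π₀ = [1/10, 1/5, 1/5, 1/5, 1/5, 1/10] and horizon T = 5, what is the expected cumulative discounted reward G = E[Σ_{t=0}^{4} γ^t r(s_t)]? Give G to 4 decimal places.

t=0: π = [0.1000, 0.2000, 0.2000, 0.2000, 0.2000, 0.1000], E[r] = 0.3000, γ^t·E[r] = 0.300000, running G = 0.300000
t=1: π = [0.1700, 0.1100, 0.1200, 0.2100, 0.2000, 0.1900], E[r] = 0.8600, γ^t·E[r] = 0.774000, running G = 1.074000
t=2: π = [0.1600, 0.1170, 0.1360, 0.1930, 0.2200, 0.1740], E[r] = 0.7710, γ^t·E[r] = 0.624510, running G = 1.698510
t=3: π = [0.1633, 0.1160, 0.1334, 0.1962, 0.2174, 0.1737], E[r] = 0.7809, γ^t·E[r] = 0.569276, running G = 2.267786
t=4: π = [0.1630, 0.1163, 0.1337, 0.1960, 0.2175, 0.1735], E[r] = 0.7793, γ^t·E[r] = 0.511299, running G = 2.779085

G = 2.7791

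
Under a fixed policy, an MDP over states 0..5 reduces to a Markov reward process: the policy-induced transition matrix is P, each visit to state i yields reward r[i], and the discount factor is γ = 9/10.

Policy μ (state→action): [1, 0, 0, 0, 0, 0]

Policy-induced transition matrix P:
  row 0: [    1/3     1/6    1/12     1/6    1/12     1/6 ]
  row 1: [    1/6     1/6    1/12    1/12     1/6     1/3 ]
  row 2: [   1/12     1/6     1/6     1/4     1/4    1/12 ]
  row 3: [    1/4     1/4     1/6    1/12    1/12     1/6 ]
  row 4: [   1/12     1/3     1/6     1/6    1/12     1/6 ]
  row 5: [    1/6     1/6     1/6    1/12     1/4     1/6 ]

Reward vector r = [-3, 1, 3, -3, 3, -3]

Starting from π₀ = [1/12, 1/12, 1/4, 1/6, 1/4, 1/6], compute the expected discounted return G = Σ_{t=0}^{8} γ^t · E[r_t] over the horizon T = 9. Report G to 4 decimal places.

t=0: π = [0.0833, 0.0833, 0.2500, 0.1667, 0.2500, 0.1667], E[r] = 0.3333, γ^t·E[r] = 0.333333, running G = 0.333333
t=1: π = [0.1528, 0.2222, 0.1528, 0.1528, 0.1597, 0.1597], E[r] = -0.2361, γ^t·E[r] = -0.212500, running G = 0.120833
t=2: π = [0.1788, 0.2060, 0.1354, 0.1348, 0.1539, 0.1910], E[r] = -0.4398, γ^t·E[r] = -0.356250, running G = -0.235417
t=3: π = [0.1836, 0.2036, 0.1346, 0.1336, 0.1549, 0.1897], E[r] = -0.4488, γ^t·E[r] = -0.327164, running G = -0.562581
t=4: π = [0.1843, 0.2036, 0.1344, 0.1340, 0.1543, 0.1894], E[r] = -0.4530, γ^t·E[r] = -0.297216, running G = -0.859797
t=5: π = [0.1845, 0.2036, 0.1343, 0.1340, 0.1543, 0.1894], E[r] = -0.4541, γ^t·E[r] = -0.268161, running G = -1.127958
t=6: π = [0.1845, 0.2035, 0.1343, 0.1340, 0.1543, 0.1894], E[r] = -0.4543, γ^t·E[r] = -0.241452, running G = -1.369410
t=7: π = [0.1845, 0.2035, 0.1343, 0.1340, 0.1542, 0.1894], E[r] = -0.4544, γ^t·E[r] = -0.217329, running G = -1.586740
t=8: π = [0.1845, 0.2035, 0.1343, 0.1340, 0.1542, 0.1894], E[r] = -0.4544, γ^t·E[r] = -0.195601, running G = -1.782341

G = -1.7823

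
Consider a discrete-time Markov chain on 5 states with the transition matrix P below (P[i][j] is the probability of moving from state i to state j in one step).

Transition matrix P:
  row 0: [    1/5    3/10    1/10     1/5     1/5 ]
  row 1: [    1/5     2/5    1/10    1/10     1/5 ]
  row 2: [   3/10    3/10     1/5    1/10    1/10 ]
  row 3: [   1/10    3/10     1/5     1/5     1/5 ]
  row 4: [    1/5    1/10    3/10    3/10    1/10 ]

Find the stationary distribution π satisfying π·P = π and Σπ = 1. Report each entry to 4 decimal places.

π = [0.1997, 0.2963, 0.1671, 0.1703, 0.1666]

Balance equations π_j = Σ_i π_i·P[i][j]:
  π_0 = 1/5·π_0 + 1/5·π_1 + 3/10·π_2 + 1/10·π_3 + 1/5·π_4
  π_1 = 3/10·π_0 + 2/5·π_1 + 3/10·π_2 + 3/10·π_3 + 1/10·π_4
  π_2 = 1/10·π_0 + 1/10·π_1 + 1/5·π_2 + 1/5·π_3 + 3/10·π_4
  π_3 = 1/5·π_0 + 1/10·π_1 + 1/10·π_2 + 1/5·π_3 + 3/10·π_4
  normalize: π_0 + π_1 + π_2 + π_3 + π_4 = 1
Solving the linear system gives exactly π = [1837/9200, 1363/4600, 1537/9200, 1567/9200, 1533/9200].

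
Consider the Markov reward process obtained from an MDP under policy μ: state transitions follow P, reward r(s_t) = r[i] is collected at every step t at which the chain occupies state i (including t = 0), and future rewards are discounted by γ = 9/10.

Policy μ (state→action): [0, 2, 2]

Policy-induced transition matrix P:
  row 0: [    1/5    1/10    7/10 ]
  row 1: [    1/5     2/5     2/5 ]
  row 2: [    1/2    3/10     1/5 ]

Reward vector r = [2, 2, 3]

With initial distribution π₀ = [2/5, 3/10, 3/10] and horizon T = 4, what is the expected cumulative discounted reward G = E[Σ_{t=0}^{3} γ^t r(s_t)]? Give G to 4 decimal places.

t=0: π = [0.4000, 0.3000, 0.3000], E[r] = 2.3000, γ^t·E[r] = 2.300000, running G = 2.300000
t=1: π = [0.2900, 0.2500, 0.4600], E[r] = 2.4600, γ^t·E[r] = 2.214000, running G = 4.514000
t=2: π = [0.3380, 0.2670, 0.3950], E[r] = 2.3950, γ^t·E[r] = 1.939950, running G = 6.453950
t=3: π = [0.3185, 0.2591, 0.4224], E[r] = 2.4224, γ^t·E[r] = 1.765930, running G = 8.219880

G = 8.2199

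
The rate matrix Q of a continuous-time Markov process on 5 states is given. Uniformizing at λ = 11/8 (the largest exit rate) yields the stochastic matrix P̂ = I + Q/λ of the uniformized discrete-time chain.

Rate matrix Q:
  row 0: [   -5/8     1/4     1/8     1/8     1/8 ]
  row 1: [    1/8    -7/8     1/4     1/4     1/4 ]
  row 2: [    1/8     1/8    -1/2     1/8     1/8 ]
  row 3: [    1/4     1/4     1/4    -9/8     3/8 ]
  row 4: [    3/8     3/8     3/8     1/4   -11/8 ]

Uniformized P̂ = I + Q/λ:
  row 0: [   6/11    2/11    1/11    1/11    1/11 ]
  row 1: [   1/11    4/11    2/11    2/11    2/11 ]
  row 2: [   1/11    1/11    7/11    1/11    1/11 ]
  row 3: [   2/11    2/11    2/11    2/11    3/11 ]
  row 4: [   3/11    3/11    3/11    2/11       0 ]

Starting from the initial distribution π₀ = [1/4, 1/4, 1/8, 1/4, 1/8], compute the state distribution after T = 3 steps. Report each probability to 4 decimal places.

π = [0.2375, 0.2074, 0.2963, 0.1345, 0.1243]

t=0: π = [0.2500, 0.2500, 0.1250, 0.2500, 0.1250]
t=1: π = [0.2500, 0.2273, 0.2273, 0.1477, 0.1477]
t=2: π = [0.2448, 0.2159, 0.2758, 0.1384, 0.1250]
t=3: π = [0.2375, 0.2074, 0.2963, 0.1345, 0.1243]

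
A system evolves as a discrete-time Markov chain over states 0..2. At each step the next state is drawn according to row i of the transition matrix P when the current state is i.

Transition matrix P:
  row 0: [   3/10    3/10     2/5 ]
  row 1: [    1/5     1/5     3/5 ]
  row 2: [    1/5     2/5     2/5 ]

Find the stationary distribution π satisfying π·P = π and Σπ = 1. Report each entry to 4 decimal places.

π = [0.2222, 0.3148, 0.4630]

Balance equations π_j = Σ_i π_i·P[i][j]:
  π_0 = 3/10·π_0 + 1/5·π_1 + 1/5·π_2
  π_1 = 3/10·π_0 + 1/5·π_1 + 2/5·π_2
  normalize: π_0 + π_1 + π_2 = 1
Solving the linear system gives exactly π = [2/9, 17/54, 25/54].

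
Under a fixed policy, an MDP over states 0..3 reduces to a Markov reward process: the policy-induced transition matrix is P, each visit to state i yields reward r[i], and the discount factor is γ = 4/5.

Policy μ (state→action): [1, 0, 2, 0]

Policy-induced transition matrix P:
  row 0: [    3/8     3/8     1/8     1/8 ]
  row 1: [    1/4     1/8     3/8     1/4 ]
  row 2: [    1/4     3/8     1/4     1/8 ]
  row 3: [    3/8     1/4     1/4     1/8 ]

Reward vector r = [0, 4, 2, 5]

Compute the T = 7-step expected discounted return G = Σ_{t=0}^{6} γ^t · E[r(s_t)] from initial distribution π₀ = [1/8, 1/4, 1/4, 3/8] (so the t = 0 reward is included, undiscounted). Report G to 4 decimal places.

G = 10.5099

t=0: π = [0.1250, 0.2500, 0.2500, 0.3750], E[r] = 3.3750, γ^t·E[r] = 3.375000, running G = 3.375000
t=1: π = [0.3125, 0.2656, 0.2656, 0.1563], E[r] = 2.3750, γ^t·E[r] = 1.900000, running G = 5.275000
t=2: π = [0.3086, 0.2891, 0.2441, 0.1582], E[r] = 2.4355, γ^t·E[r] = 1.558750, running G = 6.833750
t=3: π = [0.3083, 0.2830, 0.2476, 0.1611], E[r] = 2.4326, γ^t·E[r] = 1.245500, running G = 8.079250
t=4: π = [0.3087, 0.2841, 0.2468, 0.1604], E[r] = 2.4320, γ^t·E[r] = 0.996138, running G = 9.075388
t=5: π = [0.3086, 0.2839, 0.2469, 0.1605], E[r] = 2.4321, γ^t·E[r] = 0.796960, running G = 9.872348
t=6: π = [0.3086, 0.2840, 0.2469, 0.1605], E[r] = 2.4321, γ^t·E[r] = 0.637559, running G = 10.509906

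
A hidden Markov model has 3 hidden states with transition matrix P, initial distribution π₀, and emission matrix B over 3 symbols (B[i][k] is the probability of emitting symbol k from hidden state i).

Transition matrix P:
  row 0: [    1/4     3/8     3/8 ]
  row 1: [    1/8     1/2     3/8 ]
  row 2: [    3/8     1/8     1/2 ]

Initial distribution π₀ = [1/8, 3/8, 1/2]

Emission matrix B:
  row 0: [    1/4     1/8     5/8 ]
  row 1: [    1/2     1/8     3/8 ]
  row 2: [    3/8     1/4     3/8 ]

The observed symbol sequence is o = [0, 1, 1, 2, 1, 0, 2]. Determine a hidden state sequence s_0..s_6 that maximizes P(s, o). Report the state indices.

path = [2, 2, 2, 2, 2, 2, 0]

t=0: δ = [3.125e-02, 1.875e-01, 1.875e-01]  (obs o_0=0)
t=1: δ = [8.789e-03, 1.172e-02, 2.344e-02]  ψ = [2, 1, 2]  (obs o_1=1)
t=2: δ = [1.099e-03, 7.324e-04, 2.930e-03]  ψ = [2, 1, 2]  (obs o_2=1)
t=3: δ = [6.866e-04, 1.545e-04, 5.493e-04]  ψ = [2, 0, 2]  (obs o_3=2)
t=4: δ = [2.575e-05, 3.219e-05, 6.866e-05]  ψ = [2, 0, 2]  (obs o_4=1)
t=5: δ = [6.437e-06, 8.047e-06, 1.287e-05]  ψ = [2, 1, 2]  (obs o_5=0)
t=6: δ = [3.017e-06, 1.509e-06, 2.414e-06]  ψ = [2, 1, 2]  (obs o_6=2)
backtrack: best end state = 0; path = [2, 2, 2, 2, 2, 2, 0]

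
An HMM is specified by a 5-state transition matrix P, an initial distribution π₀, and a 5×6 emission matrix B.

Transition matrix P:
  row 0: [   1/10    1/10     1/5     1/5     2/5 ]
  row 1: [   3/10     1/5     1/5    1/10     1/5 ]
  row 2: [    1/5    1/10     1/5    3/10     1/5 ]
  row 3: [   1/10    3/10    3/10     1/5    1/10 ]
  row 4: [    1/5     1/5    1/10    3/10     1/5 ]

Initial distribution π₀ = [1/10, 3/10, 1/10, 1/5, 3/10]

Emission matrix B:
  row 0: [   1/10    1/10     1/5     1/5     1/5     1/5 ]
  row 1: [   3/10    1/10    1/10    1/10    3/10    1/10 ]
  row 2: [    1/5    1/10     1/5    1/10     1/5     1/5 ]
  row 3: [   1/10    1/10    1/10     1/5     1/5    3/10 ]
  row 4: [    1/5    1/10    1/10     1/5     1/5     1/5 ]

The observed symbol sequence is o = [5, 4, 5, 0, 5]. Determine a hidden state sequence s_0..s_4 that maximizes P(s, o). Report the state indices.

t=0: δ = [2.000e-02, 3.000e-02, 2.000e-02, 6.000e-02, 6.000e-02]  (obs o_0=5)
t=1: δ = [2.400e-03, 5.400e-03, 3.600e-03, 3.600e-03, 2.400e-03]  ψ = [4, 3, 3, 4, 4]  (obs o_1=4)
t=2: δ = [3.240e-04, 1.080e-04, 2.160e-04, 3.240e-04, 2.160e-04]  ψ = [1, 1, 1, 2, 1]  (obs o_2=5)
t=3: δ = [4.320e-06, 2.916e-05, 1.944e-05, 6.480e-06, 2.592e-05]  ψ = [2, 3, 3, 0, 0]  (obs o_3=0)
t=4: δ = [1.750e-06, 5.832e-07, 1.166e-06, 2.333e-06, 1.166e-06]  ψ = [1, 1, 1, 4, 1]  (obs o_4=5)
backtrack: best end state = 3; path = [3, 1, 0, 4, 3]

path = [3, 1, 0, 4, 3]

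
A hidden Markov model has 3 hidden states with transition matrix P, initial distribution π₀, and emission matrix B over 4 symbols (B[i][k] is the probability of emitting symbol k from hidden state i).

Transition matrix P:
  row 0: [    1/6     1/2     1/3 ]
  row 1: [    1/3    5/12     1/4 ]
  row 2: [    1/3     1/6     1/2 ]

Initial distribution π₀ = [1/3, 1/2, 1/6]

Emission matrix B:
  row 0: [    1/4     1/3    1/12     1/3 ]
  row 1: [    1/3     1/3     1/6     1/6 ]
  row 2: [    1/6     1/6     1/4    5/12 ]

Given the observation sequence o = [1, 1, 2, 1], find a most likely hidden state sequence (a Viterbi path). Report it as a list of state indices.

t=0: δ = [1.111e-01, 1.667e-01, 2.778e-02]  (obs o_0=1)
t=1: δ = [1.852e-02, 2.315e-02, 6.944e-03]  ψ = [1, 1, 1]  (obs o_1=1)
t=2: δ = [6.430e-04, 1.608e-03, 1.543e-03]  ψ = [1, 1, 0]  (obs o_2=2)
t=3: δ = [1.786e-04, 2.233e-04, 1.286e-04]  ψ = [1, 1, 2]  (obs o_3=1)
backtrack: best end state = 1; path = [1, 1, 1, 1]

path = [1, 1, 1, 1]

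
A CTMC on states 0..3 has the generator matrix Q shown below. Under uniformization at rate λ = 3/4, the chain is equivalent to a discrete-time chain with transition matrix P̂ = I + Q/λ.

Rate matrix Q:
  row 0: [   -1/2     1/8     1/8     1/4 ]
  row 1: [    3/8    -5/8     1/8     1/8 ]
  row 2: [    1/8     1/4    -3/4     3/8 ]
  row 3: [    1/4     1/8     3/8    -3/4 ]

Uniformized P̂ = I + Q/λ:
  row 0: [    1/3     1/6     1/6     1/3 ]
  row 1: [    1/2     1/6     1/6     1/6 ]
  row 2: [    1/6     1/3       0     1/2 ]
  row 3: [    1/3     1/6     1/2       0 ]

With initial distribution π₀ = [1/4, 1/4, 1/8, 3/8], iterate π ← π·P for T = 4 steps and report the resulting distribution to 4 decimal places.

π = [0.3277, 0.2052, 0.2061, 0.2610]

t=0: π = [0.2500, 0.2500, 0.1250, 0.3750]
t=1: π = [0.3542, 0.1875, 0.2708, 0.1875]
t=2: π = [0.3194, 0.2118, 0.1840, 0.2847]
t=3: π = [0.3380, 0.1973, 0.2309, 0.2338]
t=4: π = [0.3277, 0.2052, 0.2061, 0.2610]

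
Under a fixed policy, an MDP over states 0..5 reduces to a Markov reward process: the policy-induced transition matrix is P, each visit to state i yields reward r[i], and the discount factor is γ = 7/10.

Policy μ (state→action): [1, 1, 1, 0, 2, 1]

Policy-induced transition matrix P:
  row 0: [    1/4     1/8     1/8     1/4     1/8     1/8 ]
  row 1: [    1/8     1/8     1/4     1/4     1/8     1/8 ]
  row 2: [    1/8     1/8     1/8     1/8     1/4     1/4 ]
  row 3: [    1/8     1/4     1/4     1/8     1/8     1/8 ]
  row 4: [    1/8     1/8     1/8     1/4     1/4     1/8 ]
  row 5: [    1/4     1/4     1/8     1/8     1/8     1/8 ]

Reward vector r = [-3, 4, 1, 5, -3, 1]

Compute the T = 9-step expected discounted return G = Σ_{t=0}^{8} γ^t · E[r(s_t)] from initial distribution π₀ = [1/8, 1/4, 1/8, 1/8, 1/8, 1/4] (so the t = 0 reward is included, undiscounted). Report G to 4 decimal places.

t=0: π = [0.1250, 0.2500, 0.1250, 0.1250, 0.1250, 0.2500], E[r] = 1.2500, γ^t·E[r] = 1.250000, running G = 1.250000
t=1: π = [0.1719, 0.1719, 0.1719, 0.1875, 0.1563, 0.1406], E[r] = 0.9531, γ^t·E[r] = 0.667188, running G = 1.917188
t=2: π = [0.1641, 0.1660, 0.1699, 0.1875, 0.1660, 0.1465], E[r] = 0.9277, γ^t·E[r] = 0.454590, running G = 2.371777
t=3: π = [0.1638, 0.1667, 0.1692, 0.1870, 0.1670, 0.1462], E[r] = 0.9250, γ^t·E[r] = 0.317292, running G = 2.689069
t=4: π = [0.1638, 0.1667, 0.1692, 0.1872, 0.1670, 0.1461], E[r] = 0.9256, γ^t·E[r] = 0.222243, running G = 2.911313
t=5: π = [0.1637, 0.1667, 0.1692, 0.1872, 0.1670, 0.1462], E[r] = 0.9256, γ^t·E[r] = 0.155574, running G = 3.066886
t=6: π = [0.1637, 0.1667, 0.1692, 0.1872, 0.1670, 0.1462], E[r] = 0.9256, γ^t·E[r] = 0.108901, running G = 3.175787
t=7: π = [0.1637, 0.1667, 0.1692, 0.1872, 0.1670, 0.1462], E[r] = 0.9256, γ^t·E[r] = 0.076231, running G = 3.252017
t=8: π = [0.1637, 0.1667, 0.1692, 0.1872, 0.1670, 0.1462], E[r] = 0.9256, γ^t·E[r] = 0.053361, running G = 3.305379

G = 3.3054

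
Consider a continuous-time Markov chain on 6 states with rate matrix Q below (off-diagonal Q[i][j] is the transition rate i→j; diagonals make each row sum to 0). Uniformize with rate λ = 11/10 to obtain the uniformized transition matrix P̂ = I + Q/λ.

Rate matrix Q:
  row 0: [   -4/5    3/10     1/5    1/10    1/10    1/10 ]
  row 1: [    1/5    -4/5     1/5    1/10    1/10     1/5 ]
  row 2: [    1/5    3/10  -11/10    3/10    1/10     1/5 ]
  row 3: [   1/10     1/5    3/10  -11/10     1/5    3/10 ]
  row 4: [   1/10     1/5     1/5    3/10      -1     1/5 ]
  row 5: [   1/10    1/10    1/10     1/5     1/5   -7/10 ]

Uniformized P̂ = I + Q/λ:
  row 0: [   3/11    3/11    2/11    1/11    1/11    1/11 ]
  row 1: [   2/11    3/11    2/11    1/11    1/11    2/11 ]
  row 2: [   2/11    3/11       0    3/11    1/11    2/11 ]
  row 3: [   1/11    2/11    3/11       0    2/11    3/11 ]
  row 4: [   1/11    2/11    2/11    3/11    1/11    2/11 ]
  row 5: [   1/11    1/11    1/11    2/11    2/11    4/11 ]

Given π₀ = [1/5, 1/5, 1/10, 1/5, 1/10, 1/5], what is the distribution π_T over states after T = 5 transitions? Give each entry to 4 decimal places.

t=0: π = [0.2000, 0.2000, 0.1000, 0.2000, 0.1000, 0.2000]
t=1: π = [0.1545, 0.2091, 0.1636, 0.1273, 0.1273, 0.2182]
t=2: π = [0.1529, 0.2099, 0.1438, 0.1521, 0.1223, 0.2190]
t=3: π = [0.1509, 0.2080, 0.1496, 0.1454, 0.1246, 0.2216]
t=4: π = [0.1508, 0.2079, 0.1477, 0.1477, 0.1243, 0.2216]
t=5: π = [0.1507, 0.2077, 0.1482, 0.1471, 0.1245, 0.2218]

π = [0.1507, 0.2077, 0.1482, 0.1471, 0.1245, 0.2218]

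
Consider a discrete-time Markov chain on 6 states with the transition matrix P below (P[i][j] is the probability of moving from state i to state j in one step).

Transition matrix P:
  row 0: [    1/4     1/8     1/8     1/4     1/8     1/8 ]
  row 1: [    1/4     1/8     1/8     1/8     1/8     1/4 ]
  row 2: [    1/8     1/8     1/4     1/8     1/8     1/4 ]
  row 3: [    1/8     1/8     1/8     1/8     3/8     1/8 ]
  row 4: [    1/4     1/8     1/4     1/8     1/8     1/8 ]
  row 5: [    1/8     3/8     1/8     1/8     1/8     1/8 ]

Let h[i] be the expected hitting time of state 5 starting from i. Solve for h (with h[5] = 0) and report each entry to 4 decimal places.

h = [6.1928, 5.4217, 5.3115, 6.1690, 6.0856, 0.0000]

First-step conditioning: h[5] = 0; for i ≠ 5, h[i] = 1 + Σ_k P[i][k]·h[k].
  h[0] = 1 + 1/4·h[0] + 1/8·h[1] + 1/8·h[2] + 1/4·h[3] + 1/8·h[4]
  h[1] = 1 + 1/4·h[0] + 1/8·h[1] + 1/8·h[2] + 1/8·h[3] + 1/8·h[4]
  h[2] = 1 + 1/8·h[0] + 1/8·h[1] + 1/4·h[2] + 1/8·h[3] + 1/8·h[4]
  h[3] = 1 + 1/8·h[0] + 1/8·h[1] + 1/8·h[2] + 1/8·h[3] + 3/8·h[4]
  h[4] = 1 + 1/4·h[0] + 1/8·h[1] + 1/4·h[2] + 1/8·h[3] + 1/8·h[4]
Solving the 5×5 linear system over states ≠ 5 gives exactly h = [16640/2687, 14568/2687, 14272/2687, 16576/2687, 16352/2687, 0] (h[5] = 0 is the target).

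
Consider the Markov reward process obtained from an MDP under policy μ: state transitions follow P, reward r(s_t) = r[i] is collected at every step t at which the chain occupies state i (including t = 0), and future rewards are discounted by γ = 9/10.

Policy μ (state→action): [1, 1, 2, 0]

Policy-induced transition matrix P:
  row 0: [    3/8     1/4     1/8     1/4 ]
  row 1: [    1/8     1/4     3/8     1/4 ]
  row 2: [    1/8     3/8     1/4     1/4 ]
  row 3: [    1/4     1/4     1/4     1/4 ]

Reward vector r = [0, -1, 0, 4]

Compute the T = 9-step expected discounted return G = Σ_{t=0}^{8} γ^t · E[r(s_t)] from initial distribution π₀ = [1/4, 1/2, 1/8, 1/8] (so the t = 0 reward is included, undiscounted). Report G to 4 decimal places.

G = 3.6912

t=0: π = [0.2500, 0.5000, 0.1250, 0.1250], E[r] = 0.0000, γ^t·E[r] = 0.000000, running G = 0.000000
t=1: π = [0.2031, 0.2656, 0.2813, 0.2500], E[r] = 0.7344, γ^t·E[r] = 0.660938, running G = 0.660938
t=2: π = [0.2070, 0.2852, 0.2578, 0.2500], E[r] = 0.7148, γ^t·E[r] = 0.579023, running G = 1.239961
t=3: π = [0.2080, 0.2822, 0.2598, 0.2500], E[r] = 0.7178, γ^t·E[r] = 0.523257, running G = 1.763218
t=4: π = [0.2083, 0.2825, 0.2593, 0.2500], E[r] = 0.7175, γ^t·E[r] = 0.470771, running G = 2.233989
t=5: π = [0.2083, 0.2824, 0.2593, 0.2500], E[r] = 0.7176, γ^t·E[r] = 0.423730, running G = 2.657719
t=6: π = [0.2083, 0.2824, 0.2593, 0.2500], E[r] = 0.7176, γ^t·E[r] = 0.381357, running G = 3.039076
t=7: π = [0.2083, 0.2824, 0.2593, 0.2500], E[r] = 0.7176, γ^t·E[r] = 0.343222, running G = 3.382298
t=8: π = [0.2083, 0.2824, 0.2593, 0.2500], E[r] = 0.7176, γ^t·E[r] = 0.308900, running G = 3.691198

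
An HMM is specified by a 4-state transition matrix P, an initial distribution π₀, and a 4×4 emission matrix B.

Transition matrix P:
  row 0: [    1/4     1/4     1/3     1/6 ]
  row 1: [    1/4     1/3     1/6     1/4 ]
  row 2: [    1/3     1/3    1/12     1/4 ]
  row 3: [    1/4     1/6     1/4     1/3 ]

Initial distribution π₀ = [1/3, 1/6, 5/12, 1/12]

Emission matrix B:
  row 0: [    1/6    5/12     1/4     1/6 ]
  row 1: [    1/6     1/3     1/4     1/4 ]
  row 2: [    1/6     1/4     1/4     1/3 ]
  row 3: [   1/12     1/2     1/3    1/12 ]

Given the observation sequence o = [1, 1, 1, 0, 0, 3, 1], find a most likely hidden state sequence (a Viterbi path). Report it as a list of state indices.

t=0: δ = [1.389e-01, 5.556e-02, 1.042e-01, 4.167e-02]  (obs o_0=1)
t=1: δ = [1.447e-02, 1.157e-02, 1.157e-02, 1.302e-02]  ψ = [0, 0, 0, 2]  (obs o_1=1)
t=2: δ = [1.608e-03, 1.286e-03, 1.206e-03, 2.170e-03]  ψ = [2, 1, 0, 3]  (obs o_2=1)
t=3: δ = [9.042e-05, 7.144e-05, 9.042e-05, 6.028e-05]  ψ = [3, 1, 3, 3]  (obs o_3=0)
t=4: δ = [5.023e-06, 5.023e-06, 5.023e-06, 1.884e-06]  ψ = [2, 2, 0, 2]  (obs o_4=0)
t=5: δ = [2.791e-07, 4.186e-07, 5.582e-07, 1.047e-07]  ψ = [2, 1, 0, 1]  (obs o_5=3)
t=6: δ = [7.752e-08, 6.202e-08, 2.326e-08, 6.977e-08]  ψ = [2, 2, 0, 2]  (obs o_6=1)
backtrack: best end state = 0; path = [2, 3, 3, 2, 0, 2, 0]

path = [2, 3, 3, 2, 0, 2, 0]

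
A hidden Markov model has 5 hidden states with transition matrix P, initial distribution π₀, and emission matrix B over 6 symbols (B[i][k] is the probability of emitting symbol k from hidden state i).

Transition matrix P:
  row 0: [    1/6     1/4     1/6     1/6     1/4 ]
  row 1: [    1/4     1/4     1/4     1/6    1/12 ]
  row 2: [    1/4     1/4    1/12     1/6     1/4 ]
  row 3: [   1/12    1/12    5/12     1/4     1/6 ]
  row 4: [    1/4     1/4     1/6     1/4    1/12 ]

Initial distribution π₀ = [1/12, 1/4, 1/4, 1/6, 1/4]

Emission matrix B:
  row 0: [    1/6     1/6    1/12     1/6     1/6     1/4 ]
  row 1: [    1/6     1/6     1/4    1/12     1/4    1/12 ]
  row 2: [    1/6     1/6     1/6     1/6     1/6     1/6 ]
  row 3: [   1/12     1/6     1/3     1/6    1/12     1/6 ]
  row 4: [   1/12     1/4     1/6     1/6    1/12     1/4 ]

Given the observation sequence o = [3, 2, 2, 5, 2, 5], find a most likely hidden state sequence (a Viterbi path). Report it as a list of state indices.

path = [4, 3, 2, 4, 3, 2]

t=0: δ = [1.389e-02, 2.083e-02, 4.167e-02, 2.778e-02, 4.167e-02]  (obs o_0=3)
t=1: δ = [8.681e-04, 2.604e-03, 1.929e-03, 3.472e-03, 1.736e-03]  ψ = [2, 2, 3, 4, 2]  (obs o_1=2)
t=2: δ = [5.425e-05, 1.628e-04, 2.411e-04, 2.894e-04, 9.645e-05]  ψ = [1, 1, 3, 3, 3]  (obs o_2=2)
t=3: δ = [1.507e-05, 5.023e-06, 2.009e-05, 1.206e-05, 1.507e-05]  ψ = [2, 2, 3, 3, 2]  (obs o_3=5)
t=4: δ = [4.186e-07, 1.256e-06, 8.372e-07, 1.256e-06, 8.372e-07]  ψ = [2, 2, 3, 4, 2]  (obs o_4=2)
t=5: δ = [7.849e-08, 2.616e-08, 8.721e-08, 5.233e-08, 5.233e-08]  ψ = [1, 1, 3, 3, 2]  (obs o_5=5)
backtrack: best end state = 2; path = [4, 3, 2, 4, 3, 2]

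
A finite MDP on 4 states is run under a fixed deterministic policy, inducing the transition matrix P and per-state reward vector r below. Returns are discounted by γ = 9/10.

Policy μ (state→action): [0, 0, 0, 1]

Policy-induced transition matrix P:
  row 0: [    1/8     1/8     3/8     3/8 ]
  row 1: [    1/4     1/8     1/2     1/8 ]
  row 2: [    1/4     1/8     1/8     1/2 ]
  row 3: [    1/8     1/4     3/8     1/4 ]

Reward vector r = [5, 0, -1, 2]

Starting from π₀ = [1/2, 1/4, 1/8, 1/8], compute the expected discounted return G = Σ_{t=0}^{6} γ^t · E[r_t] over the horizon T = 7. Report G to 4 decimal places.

t=0: π = [0.5000, 0.2500, 0.1250, 0.1250], E[r] = 2.6250, γ^t·E[r] = 2.625000, running G = 2.625000
t=1: π = [0.1719, 0.1406, 0.3750, 0.3125], E[r] = 1.1094, γ^t·E[r] = 0.998438, running G = 3.623438
t=2: π = [0.1895, 0.1641, 0.2988, 0.3477], E[r] = 1.3438, γ^t·E[r] = 1.088438, running G = 4.711875
t=3: π = [0.1829, 0.1685, 0.3208, 0.3279], E[r] = 1.2493, γ^t·E[r] = 0.910716, running G = 5.622591
t=4: π = [0.1862, 0.1660, 0.3159, 0.3320], E[r] = 1.2789, γ^t·E[r] = 0.839106, running G = 6.461697
t=5: π = [0.1852, 0.1665, 0.3168, 0.3315], E[r] = 1.2723, γ^t·E[r] = 0.751303, running G = 7.213001
t=6: π = [0.1854, 0.1664, 0.3166, 0.3315], E[r] = 1.2735, γ^t·E[r] = 0.676796, running G = 7.889797

G = 7.8898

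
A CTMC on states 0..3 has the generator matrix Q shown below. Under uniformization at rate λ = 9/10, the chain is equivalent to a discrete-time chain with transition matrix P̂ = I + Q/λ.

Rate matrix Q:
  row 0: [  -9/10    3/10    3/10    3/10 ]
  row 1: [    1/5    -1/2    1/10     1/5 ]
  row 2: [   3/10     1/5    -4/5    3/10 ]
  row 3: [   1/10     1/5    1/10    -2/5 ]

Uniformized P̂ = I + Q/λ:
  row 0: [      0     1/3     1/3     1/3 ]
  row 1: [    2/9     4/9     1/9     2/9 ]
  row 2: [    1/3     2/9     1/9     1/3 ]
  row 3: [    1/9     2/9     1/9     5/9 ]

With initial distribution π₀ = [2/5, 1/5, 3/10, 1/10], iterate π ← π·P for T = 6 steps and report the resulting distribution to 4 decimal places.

π = [0.1603, 0.3086, 0.1467, 0.3844]

t=0: π = [0.4000, 0.2000, 0.3000, 0.1000]
t=1: π = [0.1556, 0.3111, 0.2000, 0.3333]
t=2: π = [0.1728, 0.3086, 0.1457, 0.3728]
t=3: π = [0.1586, 0.3100, 0.1495, 0.3819]
t=4: π = [0.1612, 0.3087, 0.1463, 0.3838]
t=5: π = [0.1600, 0.3087, 0.1469, 0.3843]
t=6: π = [0.1603, 0.3086, 0.1467, 0.3844]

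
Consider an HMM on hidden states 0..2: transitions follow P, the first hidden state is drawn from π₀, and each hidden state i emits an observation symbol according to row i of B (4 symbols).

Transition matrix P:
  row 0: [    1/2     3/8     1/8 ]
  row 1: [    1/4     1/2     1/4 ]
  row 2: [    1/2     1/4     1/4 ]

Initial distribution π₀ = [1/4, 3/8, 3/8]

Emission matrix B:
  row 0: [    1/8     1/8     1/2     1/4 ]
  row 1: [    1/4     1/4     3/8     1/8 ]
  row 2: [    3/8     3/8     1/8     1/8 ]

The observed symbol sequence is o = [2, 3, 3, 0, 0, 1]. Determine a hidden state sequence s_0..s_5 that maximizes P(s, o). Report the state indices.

path = [0, 0, 0, 1, 1, 1]

t=0: δ = [1.250e-01, 1.406e-01, 4.688e-02]  (obs o_0=2)
t=1: δ = [1.562e-02, 8.789e-03, 4.395e-03]  ψ = [0, 1, 1]  (obs o_1=3)
t=2: δ = [1.953e-03, 7.324e-04, 2.747e-04]  ψ = [0, 0, 1]  (obs o_2=3)
t=3: δ = [1.221e-04, 1.831e-04, 9.155e-05]  ψ = [0, 0, 0]  (obs o_3=0)
t=4: δ = [7.629e-06, 2.289e-05, 1.717e-05]  ψ = [0, 1, 1]  (obs o_4=0)
t=5: δ = [1.073e-06, 2.861e-06, 2.146e-06]  ψ = [2, 1, 1]  (obs o_5=1)
backtrack: best end state = 1; path = [0, 0, 0, 1, 1, 1]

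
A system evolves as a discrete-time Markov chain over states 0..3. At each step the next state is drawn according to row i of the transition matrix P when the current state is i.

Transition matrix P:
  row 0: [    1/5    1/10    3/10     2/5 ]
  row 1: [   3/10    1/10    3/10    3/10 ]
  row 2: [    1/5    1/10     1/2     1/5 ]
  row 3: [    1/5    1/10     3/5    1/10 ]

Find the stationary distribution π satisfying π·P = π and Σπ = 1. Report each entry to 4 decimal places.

Balance equations π_j = Σ_i π_i·P[i][j]:
  π_0 = 1/5·π_0 + 3/10·π_1 + 1/5·π_2 + 1/5·π_3
  π_1 = 1/10·π_0 + 1/10·π_1 + 1/10·π_2 + 1/10·π_3
  π_2 = 3/10·π_0 + 3/10·π_1 + 1/2·π_2 + 3/5·π_3
  normalize: π_0 + π_1 + π_2 + π_3 = 1
Solving the linear system gives exactly π = [21/100, 1/10, 507/1100, 63/275].

π = [0.2100, 0.1000, 0.4609, 0.2291]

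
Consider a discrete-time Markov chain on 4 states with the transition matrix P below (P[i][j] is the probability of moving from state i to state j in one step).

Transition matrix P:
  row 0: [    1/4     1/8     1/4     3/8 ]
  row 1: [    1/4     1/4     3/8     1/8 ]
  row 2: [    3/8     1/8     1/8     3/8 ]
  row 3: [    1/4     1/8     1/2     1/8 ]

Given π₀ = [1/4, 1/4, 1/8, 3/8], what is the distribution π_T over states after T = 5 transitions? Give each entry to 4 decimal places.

π = [0.2871, 0.1429, 0.2987, 0.2713]

t=0: π = [0.2500, 0.2500, 0.1250, 0.3750]
t=1: π = [0.2656, 0.1563, 0.3594, 0.2188]
t=2: π = [0.2949, 0.1445, 0.2793, 0.2813]
t=3: π = [0.2849, 0.1431, 0.3035, 0.2686]
t=4: π = [0.2879, 0.1429, 0.2971, 0.2721]
t=5: π = [0.2871, 0.1429, 0.2987, 0.2713]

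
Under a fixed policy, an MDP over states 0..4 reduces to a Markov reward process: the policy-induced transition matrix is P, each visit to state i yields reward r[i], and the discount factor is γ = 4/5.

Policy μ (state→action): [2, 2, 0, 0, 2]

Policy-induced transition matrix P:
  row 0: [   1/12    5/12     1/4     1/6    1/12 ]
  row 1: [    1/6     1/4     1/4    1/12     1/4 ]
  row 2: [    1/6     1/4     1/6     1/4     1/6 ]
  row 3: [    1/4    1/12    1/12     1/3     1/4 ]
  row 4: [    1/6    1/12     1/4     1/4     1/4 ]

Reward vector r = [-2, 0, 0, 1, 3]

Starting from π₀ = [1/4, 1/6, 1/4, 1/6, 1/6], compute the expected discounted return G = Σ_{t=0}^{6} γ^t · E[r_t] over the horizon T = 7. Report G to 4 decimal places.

t=0: π = [0.2500, 0.1667, 0.2500, 0.1667, 0.1667], E[r] = 0.1667, γ^t·E[r] = 0.166667, running G = 0.166667
t=1: π = [0.1597, 0.2361, 0.2014, 0.2153, 0.1875], E[r] = 0.4583, γ^t·E[r] = 0.366667, running G = 0.533333
t=2: π = [0.1713, 0.2095, 0.1973, 0.2153, 0.2066], E[r] = 0.4925, γ^t·E[r] = 0.315185, running G = 0.848519
t=3: π = [0.1703, 0.2082, 0.1977, 0.2188, 0.2050], E[r] = 0.4931, γ^t·E[r] = 0.252469, running G = 1.100988
t=4: π = [0.1707, 0.2078, 0.1971, 0.2193, 0.2051], E[r] = 0.4933, γ^t·E[r] = 0.202072, running G = 1.303060
t=5: π = [0.1707, 0.2077, 0.1970, 0.2194, 0.2051], E[r] = 0.4934, γ^t·E[r] = 0.161667, running G = 1.464727
t=6: π = [0.1707, 0.2077, 0.1970, 0.2194, 0.2051], E[r] = 0.4934, γ^t·E[r] = 0.129335, running G = 1.594063

G = 1.5941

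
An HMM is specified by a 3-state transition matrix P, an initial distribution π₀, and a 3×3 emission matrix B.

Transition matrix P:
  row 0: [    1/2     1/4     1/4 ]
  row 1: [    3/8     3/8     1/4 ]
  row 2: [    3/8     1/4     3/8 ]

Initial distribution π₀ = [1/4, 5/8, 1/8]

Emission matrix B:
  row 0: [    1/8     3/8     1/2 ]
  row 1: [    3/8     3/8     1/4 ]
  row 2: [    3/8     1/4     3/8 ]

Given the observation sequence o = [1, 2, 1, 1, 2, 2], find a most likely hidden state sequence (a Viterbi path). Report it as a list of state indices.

t=0: δ = [9.375e-02, 2.344e-01, 3.125e-02]  (obs o_0=1)
t=1: δ = [4.395e-02, 2.197e-02, 2.197e-02]  ψ = [1, 1, 1]  (obs o_1=2)
t=2: δ = [8.240e-03, 4.120e-03, 2.747e-03]  ψ = [0, 0, 0]  (obs o_2=1)
t=3: δ = [1.545e-03, 7.725e-04, 5.150e-04]  ψ = [0, 0, 0]  (obs o_3=1)
t=4: δ = [3.862e-04, 9.656e-05, 1.448e-04]  ψ = [0, 0, 0]  (obs o_4=2)
t=5: δ = [9.656e-05, 2.414e-05, 3.621e-05]  ψ = [0, 0, 0]  (obs o_5=2)
backtrack: best end state = 0; path = [1, 0, 0, 0, 0, 0]

path = [1, 0, 0, 0, 0, 0]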